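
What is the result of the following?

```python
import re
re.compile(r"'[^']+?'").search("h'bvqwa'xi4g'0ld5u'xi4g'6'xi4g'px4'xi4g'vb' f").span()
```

The match spans [1:8] → "'bvqwa'".

(1, 8)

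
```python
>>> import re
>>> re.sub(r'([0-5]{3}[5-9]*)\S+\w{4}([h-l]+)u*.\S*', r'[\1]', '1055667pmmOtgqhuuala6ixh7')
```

'[1055667]'

This matches exactly 3 of a character in [0-5], then zero or more of a character in [5-9] (captured); then one or more of a non-whitespace character, then exactly 4 of a word character; then one or more of a character in [h-l] (captured); then zero or more of a literal 'u', then any character, then zero or more of a non-whitespace character.
`\1` in the replacement pulls in group 1's text for each match.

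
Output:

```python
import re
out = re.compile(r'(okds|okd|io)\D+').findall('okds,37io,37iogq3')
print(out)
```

['okds', 'io', 'io']

`|` is ordered: at each position the engine commits to the first alternative that works.
With a single group, `findall` returns only what that group captured — 3 items.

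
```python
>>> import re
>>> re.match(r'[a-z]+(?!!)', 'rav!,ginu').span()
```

`match` is anchored at position 0; if the pattern doesn't fit there, it returns None.
The match spans [0:2] → 'ra'.

(0, 2)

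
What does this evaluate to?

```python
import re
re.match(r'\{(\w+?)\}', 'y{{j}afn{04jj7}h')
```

With `match`, the pattern is implicitly anchored at the beginning.
Here position 0 doesn't satisfy it, so the call returns None.

None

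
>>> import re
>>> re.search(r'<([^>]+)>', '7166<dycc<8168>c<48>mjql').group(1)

'dycc<8168'

`re.search` scans for the first position where the pattern succeeds.
The match spans [4:15] → '<dycc<8168>'.
Captured: group 1 = 'dycc<8168'.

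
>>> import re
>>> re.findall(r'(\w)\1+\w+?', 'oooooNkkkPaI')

After group 1 captures some text, `\1` only succeeds where that same text appears again.
Because there's exactly one group, `findall` drops the full match and keeps group 1 from each hit.

['o', 'k']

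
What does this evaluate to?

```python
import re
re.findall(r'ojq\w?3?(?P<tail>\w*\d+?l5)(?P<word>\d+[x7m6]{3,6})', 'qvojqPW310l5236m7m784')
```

[('W310l5', '236m7m7')]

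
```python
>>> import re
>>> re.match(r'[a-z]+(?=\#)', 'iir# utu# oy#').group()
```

`re.match` won't scan ahead — the pattern has to work from the very first character.
The match spans [0:3] → 'iir'.

'iir'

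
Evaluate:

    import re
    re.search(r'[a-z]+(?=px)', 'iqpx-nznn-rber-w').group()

'iq'

The lookaround is zero-width — it requires the adjacent text to match without consuming it, so the asserted text isn't part of the match.
Unlike `match`, `search` isn't anchored — it looks for the pattern anywhere in the string.
The match spans [0:2] → 'iq'.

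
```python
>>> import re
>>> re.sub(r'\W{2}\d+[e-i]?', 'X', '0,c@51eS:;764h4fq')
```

This matches exactly 2 of a non-word character; then one or more of a digit, then optionally a character in [e-i].
Matches: at [8:14] → ':;764h'.
Every occurrence is swapped for 'X'.

'0,c@51eSX4fq'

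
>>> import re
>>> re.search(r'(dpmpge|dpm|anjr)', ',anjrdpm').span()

(1, 5)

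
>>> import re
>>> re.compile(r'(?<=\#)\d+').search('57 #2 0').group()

Because the assertion is zero-width, the text it checks is not consumed and won't appear in the result.
`re.search` scans for the first position where the pattern succeeds.
The match spans [4:5] → '2'.

'2'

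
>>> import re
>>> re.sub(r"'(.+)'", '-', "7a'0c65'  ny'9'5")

Matches: at [2:15] → "'0c65'  ny'9'".
`sub` substitutes '-' at each match site.

'7a-5'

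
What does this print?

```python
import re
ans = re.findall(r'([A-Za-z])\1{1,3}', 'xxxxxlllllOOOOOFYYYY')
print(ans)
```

['x', 'l', 'O', 'Y']

`\1` is not a pattern — it's the concrete string captured by group 1, re-applied verbatim.
Scanning left to right: at [0:4] match 'xxxx', group 1 = 'x'; at [5:9] match 'llll', group 1 = 'l'; at [10:14] match 'OOOO', group 1 = 'O'; at [16:20] match 'YYYY', group 1 = 'Y'.
`findall` collects group 1 from each match (4 total).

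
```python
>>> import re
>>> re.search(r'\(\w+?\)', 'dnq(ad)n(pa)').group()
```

`search` walks the string left to right and returns the first match it finds.
The match spans [3:7] → '(ad)'.

'(ad)'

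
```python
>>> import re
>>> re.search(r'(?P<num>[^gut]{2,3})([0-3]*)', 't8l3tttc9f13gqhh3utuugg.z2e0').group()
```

This matches 2 to 3 of any character except [gut] (captured as 'num'); then zero or more of a character in [0-3] (captured).
`re.search` scans for the first position where the pattern succeeds.
The match spans [1:4] → '8l3'.
Captured: group 1 = '8l3', group 2 = ''.

'8l3'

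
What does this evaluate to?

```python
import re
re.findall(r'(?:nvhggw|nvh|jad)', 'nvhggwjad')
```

['nvhggw', 'jad']

Branches in `(...|...)` are attempted left-to-right; the first branch that allows the whole pattern to succeed is taken.
Matches: at [0:6] → 'nvhggw'; at [6:9] → 'jad'.
No capturing groups, so `findall` returns the 2 full match strings.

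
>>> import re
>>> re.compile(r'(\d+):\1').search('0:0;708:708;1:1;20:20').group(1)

The match spans [0:3] → '0:0'.
Captured: group 1 = '0'.

'0'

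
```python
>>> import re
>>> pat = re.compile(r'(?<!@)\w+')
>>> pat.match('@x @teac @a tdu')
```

Because the assertion is negative and zero-width, positions next to the forbidden text are skipped.
With `match`, the pattern is implicitly anchored at the beginning.
Here position 0 doesn't satisfy it, so the call returns None.

None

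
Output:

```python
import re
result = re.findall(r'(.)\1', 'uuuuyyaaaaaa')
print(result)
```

['u', 'u', 'y', 'a', 'a', 'a']

`\1` has to match the exact text group 1 already captured.
Matches: at [0:2] match 'uu', group 1 = 'u'; at [2:4] match 'uu', group 1 = 'u'; at [4:6] match 'yy', group 1 = 'y'; at [6:8] match 'aa', group 1 = 'a'; at [8:10] match 'aa', group 1 = 'a'; ….
One capturing group, so `findall` returns just the captured substring from each match — 6 in all.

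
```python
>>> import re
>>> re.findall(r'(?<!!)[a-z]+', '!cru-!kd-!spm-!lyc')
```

['ru', 'd', 'pm', 'yc']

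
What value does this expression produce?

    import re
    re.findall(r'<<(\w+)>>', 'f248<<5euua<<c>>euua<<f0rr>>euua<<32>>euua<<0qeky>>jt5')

['c', 'f0rr', '32', '0qeky']

Walking the string: at [11:16] match '<<c>>', group 1 = 'c'; at [20:28] match '<<f0rr>>', group 1 = 'f0rr'; at [32:38] match '<<32>>', group 1 = '32'; at [42:51] match '<<0qeky>>', group 1 = '0qeky'.
`findall` collects group 1 from each match (4 total).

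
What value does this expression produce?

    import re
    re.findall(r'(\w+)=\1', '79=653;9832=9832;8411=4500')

['9832']

`\1` has to match the exact text group 1 already captured.
Walking the string: at [7:16] match '9832=9832', group 1 = '9832'.
One capturing group, so `findall` returns just the captured substring from the one match — 1 in all.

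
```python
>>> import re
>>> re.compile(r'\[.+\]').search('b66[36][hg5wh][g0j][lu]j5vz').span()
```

(3, 23)

`search` walks the string left to right and returns the first match it finds.
The match spans [3:23] → '[36][hg5wh][g0j][lu]'.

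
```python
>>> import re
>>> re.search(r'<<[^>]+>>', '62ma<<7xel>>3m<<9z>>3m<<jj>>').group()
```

'<<7xel>>'

`re.search` scans for the first position where the pattern succeeds.
The match spans [4:12] → '<<7xel>>'.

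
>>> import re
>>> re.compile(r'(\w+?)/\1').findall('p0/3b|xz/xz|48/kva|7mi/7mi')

The backreference `\1` re-matches whatever the first group consumed, character for character.
Scanning left to right: at [6:11] match 'xz/xz', group 1 = 'xz'; at [19:26] match '7mi/7mi', group 1 = '7mi'.
With a single group, `findall` returns only what that group captured — 2 items.

['xz', '7mi']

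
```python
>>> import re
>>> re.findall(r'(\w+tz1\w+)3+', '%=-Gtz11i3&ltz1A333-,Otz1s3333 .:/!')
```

['Gtz11i', 'ltz1A33', 'Otz1s333']

This matches one or more of a word character, then the literal 'tz1', then one or more of a word character (captured); then one or more of a literal '3'.
Matches: at [3:10] match 'Gtz11i3', group 1 = 'Gtz11i'; at [11:19] match 'ltz1A333', group 1 = 'ltz1A33'; at [21:30] match 'Otz1s3333', group 1 = 'Otz1s333'.
`findall` collects group 1 from each match (3 total).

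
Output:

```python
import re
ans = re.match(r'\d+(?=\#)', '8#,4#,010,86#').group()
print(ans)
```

8

Lookahead/lookbehind check context without consuming it, so the matched span excludes the asserted characters.
`re.match` only tries the pattern at the start of the string.
The match spans [0:1] → '8'.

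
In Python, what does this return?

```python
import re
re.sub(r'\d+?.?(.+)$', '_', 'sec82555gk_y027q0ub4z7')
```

'sec_'

This matches one or more of a digit (lazy), then optionally any character; then one or more of any character (captured); then anchored at the end.
Matches: at [3:22] → '82555gk_y027q0ub4z7'.
`sub` substitutes '_' at each match site.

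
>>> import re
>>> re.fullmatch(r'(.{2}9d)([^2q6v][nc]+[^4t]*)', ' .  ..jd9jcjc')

None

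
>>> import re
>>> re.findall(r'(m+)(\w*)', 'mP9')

[('m', 'P9')]

This matches one or more of a literal 'm' (captured); then zero or more of a word character (captured).
Scanning left to right: at [0:3] match 'mP9', groups = ('m', 'P9').
`findall` packs the 2 group values into a tuple for every match.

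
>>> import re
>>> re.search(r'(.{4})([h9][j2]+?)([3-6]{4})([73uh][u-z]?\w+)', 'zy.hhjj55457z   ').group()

'zy.hhjj55457z'

The match spans [0:13] → 'zy.hhjj55457z'.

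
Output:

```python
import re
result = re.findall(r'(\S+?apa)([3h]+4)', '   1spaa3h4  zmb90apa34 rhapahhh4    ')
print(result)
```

[('zmb90apa', '34'), ('rhapa', 'hhh4')]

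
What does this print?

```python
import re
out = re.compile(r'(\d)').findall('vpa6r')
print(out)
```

['6']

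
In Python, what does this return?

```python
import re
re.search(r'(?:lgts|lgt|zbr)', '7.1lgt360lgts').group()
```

'lgt'

The match spans [3:6] → 'lgt'.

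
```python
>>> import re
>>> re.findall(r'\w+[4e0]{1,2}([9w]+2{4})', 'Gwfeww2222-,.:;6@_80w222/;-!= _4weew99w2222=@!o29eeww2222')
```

['ww2222', 'w99w2222', 'ww2222']

With a single group, `findall` returns only what that group captured — 3 items.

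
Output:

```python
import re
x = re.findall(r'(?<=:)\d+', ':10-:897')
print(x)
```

['10', '897']

Lookahead/lookbehind check context without consuming it, so the matched span excludes the asserted characters.
Walking the string: at [1:3] → '10'; at [5:8] → '897'.
With no groups in the pattern, `findall` gives back each whole match — 2 here.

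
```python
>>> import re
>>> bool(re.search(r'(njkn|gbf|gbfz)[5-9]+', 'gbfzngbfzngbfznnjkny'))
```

False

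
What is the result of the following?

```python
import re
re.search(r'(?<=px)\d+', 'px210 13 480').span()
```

(2, 5)

The positive lookaround only admits positions where the adjacent text matches; those characters stay outside the span.
The match spans [2:5] → '210'.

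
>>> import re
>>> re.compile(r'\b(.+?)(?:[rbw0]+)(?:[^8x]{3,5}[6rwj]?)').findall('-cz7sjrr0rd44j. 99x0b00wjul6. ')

['cz7sj', '99x']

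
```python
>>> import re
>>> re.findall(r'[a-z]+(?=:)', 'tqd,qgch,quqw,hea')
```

The lookaround is zero-width — it requires the adjacent text to match without consuming it, so the asserted text isn't part of the match.
Since nothing is captured, `findall` lists the 0 matched substrings directly.
Nothing in the string satisfies the pattern, so the list is empty.

[]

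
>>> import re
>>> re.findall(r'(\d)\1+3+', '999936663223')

['9', '6', '2']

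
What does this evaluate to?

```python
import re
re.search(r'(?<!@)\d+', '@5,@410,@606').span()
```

(5, 7)

The negative lookaround is zero-width — it rules out positions where the adjacent text would match, without consuming anything.
`search` walks the string left to right and returns the first match it finds.
The match spans [5:7] → '10'.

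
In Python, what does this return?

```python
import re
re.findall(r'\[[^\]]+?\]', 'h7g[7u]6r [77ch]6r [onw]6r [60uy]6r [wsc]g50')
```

['[7u]', '[77ch]', '[onw]', '[60uy]', '[wsc]']

Walking the string: at [3:7] → '[7u]'; at [10:16] → '[77ch]'; at [19:24] → '[onw]'; at [27:33] → '[60uy]'; at [36:41] → '[wsc]'.
With no groups in the pattern, `findall` gives back each whole match — 5 here.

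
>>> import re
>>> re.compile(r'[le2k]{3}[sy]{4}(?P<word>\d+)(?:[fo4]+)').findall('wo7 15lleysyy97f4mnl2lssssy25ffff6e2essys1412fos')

['97', '1412']

The pattern matches exactly 3 of one of [le2k], then exactly 4 of one of [sy]; then one or more of a digit (captured as 'word'); then one or more of one of [fo4] (non-capturing group).
Walking the string: at [6:17] match 'lleysyy97f4', group 1 = '97'; at [34:47] match 'e2essys1412fo', group 1 = '1412'.
With a single group, `findall` returns only what that group captured — 2 items.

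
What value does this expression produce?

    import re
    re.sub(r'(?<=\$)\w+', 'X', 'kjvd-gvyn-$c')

The `(?=…)`/`(?<=…)` assertion just peeks at neighbouring text; it doesn't advance the match position.
Every occurrence is swapped for 'X'.

'kjvd-gvyn-$X'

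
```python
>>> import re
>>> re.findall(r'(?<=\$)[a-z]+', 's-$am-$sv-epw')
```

The `(?=…)`/`(?<=…)` assertion just peeks at neighbouring text; it doesn't advance the match position.
Walking the string: at [3:5] → 'am'; at [7:9] → 'sv'.
`findall` yields the raw match text (2 of them) because the pattern has no groups.

['am', 'sv']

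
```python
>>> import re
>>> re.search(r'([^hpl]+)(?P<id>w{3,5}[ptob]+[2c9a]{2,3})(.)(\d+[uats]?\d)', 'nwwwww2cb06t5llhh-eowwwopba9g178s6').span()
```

This matches one or more of any character except [hpl] (captured); then 3 to 5 of the literal 'w', then one or more of one of [ptob], then 2 to 3 of one of [2c9a] (captured as 'id'); then any character (captured); then one or more of a digit, then optionally one of [uats], then a digit (captured).
`search` walks the string left to right and returns the first match it finds.
The match spans [17:34] → '-eowwwopba9g178s6'.
Captured: group 1 = '-eo', group 2 = 'wwwopba9', group 3 = 'g', group 4 = '178s6'.

(17, 34)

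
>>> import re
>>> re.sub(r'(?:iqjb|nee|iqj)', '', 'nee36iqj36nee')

'3636'

Matches: at [0:3] → 'nee'; at [5:8] → 'iqj'; at [10:13] → 'nee'.
`sub` substitutes '' at each match site.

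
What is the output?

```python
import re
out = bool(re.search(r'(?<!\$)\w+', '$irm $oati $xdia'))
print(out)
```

True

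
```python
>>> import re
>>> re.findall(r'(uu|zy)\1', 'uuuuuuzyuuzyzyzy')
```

['uu', 'zy']

`\1` has to match the exact text group 1 already captured.
Matches: at [0:4] match 'uuuu', group 1 = 'uu'; at [10:14] match 'zyzy', group 1 = 'zy'.
`findall` collects group 1 from each match (2 total).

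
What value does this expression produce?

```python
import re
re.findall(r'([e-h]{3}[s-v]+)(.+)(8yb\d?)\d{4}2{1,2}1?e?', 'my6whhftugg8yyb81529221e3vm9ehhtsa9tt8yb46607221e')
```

The pattern matches exactly 3 of a character in [e-h], then one or more of a character in [s-v] (captured); then one or more of any character (captured); then the literal '8yb', then optionally a digit (captured); then exactly 4 of a digit, then 1 to 2 of the literal '2'; then optionally the literal '1', then optionally the literal 'e'.
Walking the string: at [4:49] match 'hhftugg8yyb81529221e3vm9ehhtsa9tt8yb46607221e', groups = ('hhftu', 'gg8yyb81529221e3vm9ehhtsa9tt', '8yb4').
`findall` packs the 3 group values into a tuple for every match.

[('hhftu', 'gg8yyb81529221e3vm9ehhtsa9tt', '8yb4')]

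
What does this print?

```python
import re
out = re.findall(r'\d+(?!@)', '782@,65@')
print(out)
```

The negative lookahead/lookbehind blocks any match where the forbidden context is present.
Matches: at [0:2] → '78'; at [5:6] → '6'.
Since nothing is captured, `findall` lists the 2 matched substrings directly.

['78', '6']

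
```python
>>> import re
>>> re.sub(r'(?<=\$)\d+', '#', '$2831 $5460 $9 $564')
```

'$# $# $# $#'

The positive lookaround only admits positions where the adjacent text matches; those characters stay outside the span.
Matches: at [1:5] → '2831'; at [7:11] → '5460'; at [13:14] → '9'; at [16:19] → '564'.
Each match is replaced by '#'.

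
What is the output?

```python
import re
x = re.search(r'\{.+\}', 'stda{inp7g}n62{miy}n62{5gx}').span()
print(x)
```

(4, 27)

`re.search` tries every starting position until one works.
The match spans [4:27] → '{inp7g}n62{miy}n62{5gx}'.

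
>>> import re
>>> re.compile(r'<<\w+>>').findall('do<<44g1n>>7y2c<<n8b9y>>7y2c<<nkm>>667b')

No capturing groups, so `findall` returns the 3 full match strings.

['<<44g1n>>', '<<n8b9y>>', '<<nkm>>']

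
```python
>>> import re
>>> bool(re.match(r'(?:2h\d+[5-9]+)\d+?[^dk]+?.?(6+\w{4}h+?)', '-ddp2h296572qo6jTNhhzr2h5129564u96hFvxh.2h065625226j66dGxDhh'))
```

False

Pattern: the literal '2h', then one or more of a digit, then one or more of a character in [5-9] (non-capturing group); then one or more of a digit (lazy), then one or more of any character except [dk] (lazy), then optionally any character; then one or more of the literal '6', then exactly 4 of a word character, then one or more of the literal 'h' (lazy) (captured).
With `match`, the pattern is implicitly anchored at the beginning.
Here position 0 doesn't satisfy it, so the call returns None, and `bool(None)` is False.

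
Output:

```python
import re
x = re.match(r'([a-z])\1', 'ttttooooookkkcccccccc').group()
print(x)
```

tt

After group 1 captures some text, `\1` only succeeds where that same text appears again.
With `match`, the pattern is implicitly anchored at the beginning.
The match spans [0:2] → 'tt'.
Captured: group 1 = 't'.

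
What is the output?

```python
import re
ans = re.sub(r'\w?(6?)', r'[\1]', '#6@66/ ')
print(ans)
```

The pattern matches optionally a word character; then optionally a literal '6' (captured).
Matches: at [0:0] → ''; at [1:2] → '6'; at [2:2] → ''; at [3:5] → '66'; at [5:5] → ''; ….
Each match is replaced using the text its own group 1 captured.

[]#[][]@[6][]/[] []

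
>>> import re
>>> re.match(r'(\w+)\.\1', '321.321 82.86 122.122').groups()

The match spans [0:7] → '321.321'.
Captured: group 1 = '321'.

('321',)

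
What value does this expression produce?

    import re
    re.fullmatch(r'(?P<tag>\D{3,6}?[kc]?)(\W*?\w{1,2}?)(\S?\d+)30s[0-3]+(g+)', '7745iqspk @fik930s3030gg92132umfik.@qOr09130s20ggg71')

Pattern: 3 to 6 of a non-digit (lazy), then optionally one of [kc] (captured as 'tag'); then zero or more of a non-word character (lazy), then 1 to 2 of a word character (lazy) (captured); then optionally a non-whitespace character, then one or more of a digit (captured); then the literal '30s', then one or more of a character in [0-3]; then one or more of a literal 'g' (captured).
For `fullmatch`, every character of the input must be accounted for by the pattern.
Here the string isn't matched end-to-end, so the call returns None.

None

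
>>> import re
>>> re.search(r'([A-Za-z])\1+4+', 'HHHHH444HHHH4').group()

After group 1 captures some text, `\1` only succeeds where that same text appears again.
The match spans [0:8] → 'HHHHH444'.

'HHHHH444'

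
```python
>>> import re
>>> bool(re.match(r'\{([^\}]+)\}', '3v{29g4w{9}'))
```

`re.match` won't scan ahead — the pattern has to work from the very first character.
Here position 0 doesn't satisfy it, so the call returns None, and `bool(None)` is False.

False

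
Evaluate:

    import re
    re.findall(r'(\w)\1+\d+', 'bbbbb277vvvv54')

['b', 'v']

A backreference is literal: `\1` must see the identical characters the first group matched.
`findall` collects group 1 from each match (2 total).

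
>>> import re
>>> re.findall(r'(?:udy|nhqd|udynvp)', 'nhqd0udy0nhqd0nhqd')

Scanning left to right: at [0:4] → 'nhqd'; at [5:8] → 'udy'; at [9:13] → 'nhqd'; at [14:18] → 'nhqd'.
With no groups in the pattern, `findall` gives back each whole match — 4 here.

['nhqd', 'udy', 'nhqd', 'nhqd']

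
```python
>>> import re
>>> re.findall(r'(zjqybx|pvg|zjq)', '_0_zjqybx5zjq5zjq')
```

The regex engine tests alternatives in the order written; an earlier branch that matches wins even if a later one would match more.
One capturing group, so `findall` returns just the captured substring from each match — 3 in all.

['zjqybx', 'zjq', 'zjq']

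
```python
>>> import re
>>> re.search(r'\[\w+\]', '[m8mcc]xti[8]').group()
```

The match spans [0:7] → '[m8mcc]'.

'[m8mcc]'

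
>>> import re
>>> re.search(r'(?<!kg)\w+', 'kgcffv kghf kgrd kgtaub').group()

'kgcffv'

A negative assertion filters positions out without eating any characters.
`re.search` scans for the first position where the pattern succeeds.
The match spans [0:6] → 'kgcffv'.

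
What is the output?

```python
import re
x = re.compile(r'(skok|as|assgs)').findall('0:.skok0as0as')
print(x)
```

Walking the string: at [3:7] match 'skok', group 1 = 'skok'; at [8:10] match 'as', group 1 = 'as'; at [11:13] match 'as', group 1 = 'as'.
One capturing group, so `findall` returns just the captured substring from each match — 3 in all.

['skok', 'as', 'as']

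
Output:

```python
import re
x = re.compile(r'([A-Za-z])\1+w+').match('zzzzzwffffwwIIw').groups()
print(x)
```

The match spans [0:6] → 'zzzzzw'.
Captured: group 1 = 'z'.

('z',)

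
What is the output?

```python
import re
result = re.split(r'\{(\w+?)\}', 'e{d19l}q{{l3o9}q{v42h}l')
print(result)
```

Matches to split on: at [1:7] → '{d19l}'; at [9:15] → '{l3o9}'; at [16:22] → '{v42h}'.
With a capturing group present, the delimiter's captured portion is kept in the result list.

['e', 'd19l', 'q{', 'l3o9', 'q', 'v42h', 'l']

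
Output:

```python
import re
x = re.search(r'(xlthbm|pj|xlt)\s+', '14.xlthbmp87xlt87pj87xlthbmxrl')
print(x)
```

Here no position works, so the call returns None.

None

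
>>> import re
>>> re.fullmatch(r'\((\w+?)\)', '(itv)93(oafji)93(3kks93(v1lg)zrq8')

`re.fullmatch` requires the pattern to consume the entire string.
Here the string isn't matched end-to-end, so the call returns None.

None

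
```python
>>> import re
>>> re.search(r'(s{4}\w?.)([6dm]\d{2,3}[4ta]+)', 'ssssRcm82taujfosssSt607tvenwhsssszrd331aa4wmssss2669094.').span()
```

(0, 11)

The pattern matches exactly 4 of the literal 's', then optionally a word character, then any character (captured); then one of [6dm], then 2 to 3 of a digit, then one or more of one of [4ta] (captured).
`re.search` scans for the first position where the pattern succeeds.
The match spans [0:11] → 'ssssRcm82ta'.
Captured: group 1 = 'ssssRc', group 2 = 'm82ta'.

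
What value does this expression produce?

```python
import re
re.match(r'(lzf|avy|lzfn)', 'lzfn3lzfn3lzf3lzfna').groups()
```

Alternation tries branches left to right and keeps the first one that lets the overall match succeed at that position.
`re.match` only tries the pattern at the start of the string.
The match spans [0:3] → 'lzf'.
Captured: group 1 = 'lzf'.

('lzf',)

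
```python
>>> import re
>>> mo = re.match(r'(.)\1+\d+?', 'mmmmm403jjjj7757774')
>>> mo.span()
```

(0, 6)

`\1` is not a pattern — it's the concrete string captured by group 1, re-applied verbatim.
With `match`, the pattern is implicitly anchored at the beginning.
The match spans [0:6] → 'mmmmm4'.
Captured: group 1 = 'm'.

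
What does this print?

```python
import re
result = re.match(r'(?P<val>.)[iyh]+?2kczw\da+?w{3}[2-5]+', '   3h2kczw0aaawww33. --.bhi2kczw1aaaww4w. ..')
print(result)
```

None

`re.match` won't scan ahead — the pattern has to work from the very first character.
Here position 0 doesn't satisfy it, so the call returns None.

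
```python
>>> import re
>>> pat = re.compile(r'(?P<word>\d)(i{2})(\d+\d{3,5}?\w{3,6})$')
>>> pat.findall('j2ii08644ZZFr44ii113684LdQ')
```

[('4', 'ii', '113684LdQ')]

The pattern matches a digit (captured as 'word'); then exactly 2 of a literal 'i' (captured); then one or more of a digit, then 3 to 5 of a digit (lazy), then 3 to 6 of a word character (captured); then anchored at the end.
Walking the string: at [14:26] match '4ii113684LdQ', groups = ('4', 'ii', '113684LdQ').
3 groups means the one result is a tuple of 3 captured strings — 1 here.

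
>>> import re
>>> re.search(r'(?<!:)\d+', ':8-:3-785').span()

The negative lookahead/lookbehind blocks any match where the forbidden context is present.
The match spans [6:9] → '785'.

(6, 9)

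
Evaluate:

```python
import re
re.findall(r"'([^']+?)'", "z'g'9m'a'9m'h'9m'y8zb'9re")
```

['g', 'a', 'h', 'y8zb']

With a single group, `findall` returns only what that group captured — 4 items.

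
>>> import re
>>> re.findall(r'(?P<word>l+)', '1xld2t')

['l']

This matches one or more of a literal 'l' (captured as 'word').
Matches: at [2:3] match 'l', group 1 = 'l'.
One capturing group, so `findall` returns just the captured substring from the one match — 1 in all.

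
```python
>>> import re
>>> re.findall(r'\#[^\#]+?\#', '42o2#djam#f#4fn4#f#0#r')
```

['#djam#', '#4fn4#', '#0#']

Walking the string: at [4:10] → '#djam#'; at [11:17] → '#4fn4#'; at [18:21] → '#0#'.
`findall` yields the raw match text (3 of them) because the pattern has no groups.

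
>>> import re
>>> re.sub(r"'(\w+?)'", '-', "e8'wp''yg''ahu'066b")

'e8---066b'

`sub` substitutes '-' at each match site.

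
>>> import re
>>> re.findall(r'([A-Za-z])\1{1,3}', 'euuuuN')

['u']

A backreference is literal: `\1` must see the identical characters the first group matched.
One capturing group, so `findall` returns just the captured substring from the one match — 1 in all.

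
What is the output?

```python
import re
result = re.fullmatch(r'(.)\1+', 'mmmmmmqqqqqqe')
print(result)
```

None

`\1` has to match the exact text group 1 already captured.
`re.fullmatch` is like wrapping the pattern in `^…$` (in single-line mode).
Here there's no way to consume every character, so the call returns None.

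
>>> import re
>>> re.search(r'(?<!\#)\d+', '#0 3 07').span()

(3, 4)

`(?!…)`/`(?<!…)` only lets a position through if the neighbouring text does NOT match; no characters are consumed.
Unlike `match`, `search` isn't anchored — it looks for the pattern anywhere in the string.
The match spans [3:4] → '3'.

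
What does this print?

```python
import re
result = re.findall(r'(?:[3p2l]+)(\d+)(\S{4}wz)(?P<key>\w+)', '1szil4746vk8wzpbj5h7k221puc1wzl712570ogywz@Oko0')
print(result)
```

[('474', '6vk8wz', 'pbj5h7k221puc1wzl712570ogywz')]

The pattern matches one or more of one of [3p2l] (non-capturing group); then one or more of a digit (captured); then exactly 4 of a non-whitespace character, then the literal 'wz' (captured); then one or more of a word character (captured as 'key').
`findall` packs the 3 group values into a tuple for every match.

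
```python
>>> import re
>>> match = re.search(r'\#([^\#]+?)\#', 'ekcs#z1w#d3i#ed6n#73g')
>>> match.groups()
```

('z1w',)

`re.search` scans for the first position where the pattern succeeds.
The match spans [4:9] → '#z1w#'.
Captured: group 1 = 'z1w'.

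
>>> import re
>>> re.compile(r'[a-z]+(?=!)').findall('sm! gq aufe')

Because the assertion is zero-width, the text it checks is not consumed and won't appear in the result.
Since nothing is captured, `findall` lists the 1 matched substring directly.

['sm']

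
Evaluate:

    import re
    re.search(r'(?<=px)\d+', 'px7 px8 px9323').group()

'7'

The `(?=…)`/`(?<=…)` assertion just peeks at neighbouring text; it doesn't advance the match position.
The match spans [2:3] → '7'.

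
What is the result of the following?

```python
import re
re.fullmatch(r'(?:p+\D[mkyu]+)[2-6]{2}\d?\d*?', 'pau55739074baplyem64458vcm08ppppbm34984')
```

The pattern matches one or more of the literal 'p', then a non-digit, then one or more of one of [mkyu] (non-capturing group); then exactly 2 of a character in [2-6], then optionally a digit, then zero or more of a digit (lazy).
`fullmatch` succeeds only if the pattern covers the string from start to end.
Here there's no way to consume every character, so the call returns None.

None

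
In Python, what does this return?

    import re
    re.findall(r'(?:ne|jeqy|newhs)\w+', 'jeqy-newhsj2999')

['newhsj2999']

Scanning left to right: at [5:15] → 'newhsj2999'.
Since nothing is captured, `findall` lists the 1 matched substring directly.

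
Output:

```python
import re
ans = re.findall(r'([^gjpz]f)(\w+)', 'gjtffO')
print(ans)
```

[('tf', 'fO')]

Pattern: any character except [gjpz], then the literal 'f' (captured); then one or more of a word character (captured).
Multiple groups make `findall` return tuples — one 2-tuple for the one match.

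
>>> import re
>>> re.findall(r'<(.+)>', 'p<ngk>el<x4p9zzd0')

['ngk']

With a single group, `findall` returns only what that group captured — 1 item.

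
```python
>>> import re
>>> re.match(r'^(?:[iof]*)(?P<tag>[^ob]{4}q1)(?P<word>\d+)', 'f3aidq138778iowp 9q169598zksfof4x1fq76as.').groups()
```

The pattern matches anchored at the start of the string; then zero or more of one of [iof] (non-capturing group); then exactly 4 of any character except [ob], then the literal 'q1' (captured as 'tag'); then one or more of a digit (captured as 'word').
`match` is anchored at position 0; if the pattern doesn't fit there, it returns None.
The match spans [0:12] → 'f3aidq138778'.
Captured: group 1 = '3aidq1', group 2 = '38778'.

('3aidq1', '38778')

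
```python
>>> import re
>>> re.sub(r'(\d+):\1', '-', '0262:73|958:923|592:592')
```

'0262:73|958:923|-'

The backreference `\1` re-matches whatever the first group consumed, character for character.
Matches: at [16:23] → '592:592'.
Each match is replaced by '-'.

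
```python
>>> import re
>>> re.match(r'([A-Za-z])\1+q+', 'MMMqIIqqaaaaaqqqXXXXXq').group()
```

'MMMq'

The backreference `\1` re-matches whatever the first group consumed, character for character.
`match` is anchored at position 0; if the pattern doesn't fit there, it returns None.
The match spans [0:4] → 'MMMq'.
Captured: group 1 = 'M'.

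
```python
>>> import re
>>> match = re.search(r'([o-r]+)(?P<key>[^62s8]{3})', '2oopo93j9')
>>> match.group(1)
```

The pattern matches one or more of a character in [o-r] (captured); then exactly 3 of any character except [62s8] (captured as 'key').
Unlike `match`, `search` isn't anchored — it looks for the pattern anywhere in the string.
The match spans [1:8] → 'oopo93j'.
Captured: group 1 = 'oopo', group 2 = '93j'.

'oopo'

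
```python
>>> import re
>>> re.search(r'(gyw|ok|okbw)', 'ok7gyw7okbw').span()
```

(0, 2)

Unlike `match`, `search` isn't anchored — it looks for the pattern anywhere in the string.
The match spans [0:2] → 'ok'.
Captured: group 1 = 'ok'.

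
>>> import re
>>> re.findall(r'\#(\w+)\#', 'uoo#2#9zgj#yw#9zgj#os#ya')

['2', 'yw', 'os']

`findall` collects group 1 from each match (3 total).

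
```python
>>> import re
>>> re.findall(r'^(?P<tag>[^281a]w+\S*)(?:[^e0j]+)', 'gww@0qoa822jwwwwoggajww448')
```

The pattern matches anchored at the start of the string; then any character except [281a], then one or more of the literal 'w', then zero or more of a non-whitespace character (captured as 'tag'); then one or more of any character except [e0j] (non-capturing group).
Scanning left to right: at [0:26] match 'gww@0qoa822jwwwwoggajww448', group 1 = 'gww@0qoa822jwwwwoggajww44'.
`findall` collects group 1 from the one match (1 total).

['gww@0qoa822jwwwwoggajww44']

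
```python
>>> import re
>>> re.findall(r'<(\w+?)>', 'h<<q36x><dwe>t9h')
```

['q36x', 'dwe']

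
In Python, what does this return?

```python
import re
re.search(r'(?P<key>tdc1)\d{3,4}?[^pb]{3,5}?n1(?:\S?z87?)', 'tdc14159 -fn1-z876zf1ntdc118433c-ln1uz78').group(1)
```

'tdc1'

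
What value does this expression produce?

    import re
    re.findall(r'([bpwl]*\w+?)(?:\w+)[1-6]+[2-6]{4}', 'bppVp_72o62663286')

['bppV']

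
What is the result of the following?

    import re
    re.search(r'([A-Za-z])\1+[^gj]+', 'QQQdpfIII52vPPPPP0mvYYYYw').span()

(0, 25)

`\1` has to match the exact text group 1 already captured.
The match spans [0:25] → 'QQQdpfIII52vPPPPP0mvYYYYw'.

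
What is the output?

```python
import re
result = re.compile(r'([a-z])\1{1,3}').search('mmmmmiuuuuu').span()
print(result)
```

`\1` is not a pattern — it's the concrete string captured by group 1, re-applied verbatim.
The match spans [0:4] → 'mmmm'.

(0, 4)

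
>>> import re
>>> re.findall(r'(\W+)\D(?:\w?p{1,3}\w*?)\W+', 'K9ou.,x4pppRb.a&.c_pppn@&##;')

['.,', '&.']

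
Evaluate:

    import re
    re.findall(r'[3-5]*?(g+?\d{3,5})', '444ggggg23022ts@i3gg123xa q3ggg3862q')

`findall` collects group 1 from each match (3 total).

['ggggg23022', 'gg123', 'ggg3862']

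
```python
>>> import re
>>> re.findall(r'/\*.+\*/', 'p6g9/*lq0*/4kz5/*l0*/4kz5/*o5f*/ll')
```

['/*lq0*/4kz5/*l0*/4kz5/*o5f*/']

With no groups in the pattern, `findall` gives back each whole match — 1 here.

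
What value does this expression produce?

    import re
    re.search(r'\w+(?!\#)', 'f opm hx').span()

(0, 1)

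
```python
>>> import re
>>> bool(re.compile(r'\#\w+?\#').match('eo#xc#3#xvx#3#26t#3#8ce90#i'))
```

False

With `match`, the pattern is implicitly anchored at the beginning.
Here the string doesn't start with a match, so the call returns None, and `bool(None)` is False.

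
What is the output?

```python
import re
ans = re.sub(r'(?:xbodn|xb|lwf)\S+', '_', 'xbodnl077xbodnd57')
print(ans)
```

_

Matches: at [0:17] → 'xbodnl077xbodnd57'.
Each match is replaced by '_'.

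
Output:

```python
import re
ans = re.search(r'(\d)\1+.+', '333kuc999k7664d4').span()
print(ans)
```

(0, 16)

`\1` has to match the exact text group 1 already captured.
`re.search` scans for the first position where the pattern succeeds.
The match spans [0:16] → '333kuc999k7664d4'.
Captured: group 1 = '3'.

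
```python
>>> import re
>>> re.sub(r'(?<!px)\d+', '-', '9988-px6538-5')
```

The negative lookaround is zero-width — it rules out positions where the adjacent text would match, without consuming anything.
Matches: at [0:4] → '9988'; at [8:11] → '538'; at [12:13] → '5'.
Every occurrence is swapped for '-'.

'--px6---'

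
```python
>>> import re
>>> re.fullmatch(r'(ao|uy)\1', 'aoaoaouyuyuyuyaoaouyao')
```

None

`\1` is not a pattern — it's the concrete string captured by group 1, re-applied verbatim.
`re.fullmatch` is like wrapping the pattern in `^…$` (in single-line mode).
Here there's no way to consume every character, so the call returns None.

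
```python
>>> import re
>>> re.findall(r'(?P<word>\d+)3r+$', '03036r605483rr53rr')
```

The pattern matches one or more of a digit (captured as 'word'); then the literal '3', then one or more of the literal 'r'; then anchored at the end.
Walking the string: at [14:18] match '53rr', group 1 = '5'.
One capturing group, so `findall` returns just the captured substring from the one match — 1 in all.

['5']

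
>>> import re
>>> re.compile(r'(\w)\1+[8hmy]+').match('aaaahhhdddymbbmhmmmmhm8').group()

A backreference is literal: `\1` must see the identical characters the first group matched.
With `match`, the pattern is implicitly anchored at the beginning.
The match spans [0:7] → 'aaaahhh'.
Captured: group 1 = 'a'.

'aaaahhh'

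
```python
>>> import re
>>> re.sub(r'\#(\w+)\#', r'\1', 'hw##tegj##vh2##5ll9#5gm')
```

Matches: at [3:9] → '#tegj#'; at [9:14] → '#vh2#'; at [14:20] → '#5ll9#'.
The replacement refers to a captured group, so each match is rewritten using its own captured text.

'hw#tegjvh25ll95gm'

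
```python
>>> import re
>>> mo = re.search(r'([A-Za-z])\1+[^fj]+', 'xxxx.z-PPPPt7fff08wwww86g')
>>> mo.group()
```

`\1` is not a pattern — it's the concrete string captured by group 1, re-applied verbatim.
The match spans [0:13] → 'xxxx.z-PPPPt7'.

'xxxx.z-PPPPt7'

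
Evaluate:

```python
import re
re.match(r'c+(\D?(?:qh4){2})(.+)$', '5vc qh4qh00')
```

None

`re.match` won't scan ahead — the pattern has to work from the very first character.
Here position 0 doesn't satisfy it, so the call returns None.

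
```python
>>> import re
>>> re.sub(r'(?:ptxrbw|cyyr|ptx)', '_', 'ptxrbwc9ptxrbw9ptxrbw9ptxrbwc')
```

Branches in `(...|...)` are attempted left-to-right; the first branch that allows the whole pattern to succeed is taken.
Matches: at [0:6] → 'ptxrbw'; at [8:14] → 'ptxrbw'; at [15:21] → 'ptxrbw'; at [22:28] → 'ptxrbw'.
Every occurrence is swapped for '_'.

'_c9_9_9_c'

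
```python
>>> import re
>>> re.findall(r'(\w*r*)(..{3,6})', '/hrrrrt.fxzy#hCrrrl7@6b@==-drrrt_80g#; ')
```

[('', '/hrrrrt'), ('', '.fxzy#h'), ('Crrrl7', '@6b@==-'), ('drrrt_80', 'g#; ')]

With 2 capturing groups, `findall` returns a 2-tuple per match.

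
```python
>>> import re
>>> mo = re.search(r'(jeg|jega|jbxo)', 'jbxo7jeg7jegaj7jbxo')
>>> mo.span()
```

Unlike `match`, `search` isn't anchored — it looks for the pattern anywhere in the string.
The match spans [0:4] → 'jbxo'.
Captured: group 1 = 'jbxo'.

(0, 4)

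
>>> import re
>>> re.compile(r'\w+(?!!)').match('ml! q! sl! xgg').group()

With `match`, the pattern is implicitly anchored at the beginning.
The match spans [0:1] → 'm'.

'm'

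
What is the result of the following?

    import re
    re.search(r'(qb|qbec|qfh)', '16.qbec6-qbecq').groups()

Alternation isn't longest-match — the leftmost alternative that fits at this position is chosen.
`search` walks the string left to right and returns the first match it finds.
The match spans [3:5] → 'qb'.
Captured: group 1 = 'qb'.

('qb',)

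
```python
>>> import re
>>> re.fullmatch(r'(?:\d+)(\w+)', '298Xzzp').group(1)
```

The match spans [0:7] → '298Xzzp'.
Captured: group 1 = 'Xzzp'.

'Xzzp'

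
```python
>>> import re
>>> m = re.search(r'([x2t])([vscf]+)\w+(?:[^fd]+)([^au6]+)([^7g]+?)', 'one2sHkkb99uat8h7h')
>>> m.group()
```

'2sHkkb99uat8h7h'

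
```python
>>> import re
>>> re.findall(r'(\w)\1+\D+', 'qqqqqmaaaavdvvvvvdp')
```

`\1` has to match the exact text group 1 already captured.
Matches: at [0:19] match 'qqqqqmaaaavdvvvvvdp', group 1 = 'q'.
One capturing group, so `findall` returns just the captured substring from the one match — 1 in all.

['q']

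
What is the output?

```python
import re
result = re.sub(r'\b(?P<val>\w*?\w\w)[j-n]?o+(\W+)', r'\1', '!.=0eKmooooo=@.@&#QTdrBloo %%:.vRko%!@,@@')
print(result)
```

!.=0eKQTdrBvR

This matches a word boundary (`\b`, zero-width); then zero or more of a word character (lazy), then a word character, then a word character (captured as 'val'); then optionally a character in [j-n], then one or more of a literal 'o'; then one or more of a non-word character (captured).
Matches: at [3:18] → '0eKmooooo=@.@&#'; at [18:31] → 'QTdrBloo %%:.'; at [31:41] → 'vRko%!@,@@'.
Each match is replaced using the text its own group 1 captured.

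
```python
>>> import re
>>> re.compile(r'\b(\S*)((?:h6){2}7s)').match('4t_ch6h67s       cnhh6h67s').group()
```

'4t_ch6h67s'

Pattern: a word boundary (`\b`, zero-width); then zero or more of a non-whitespace character (captured); then the literal 'h6' repeated 2 times, then the literal '7s' (captured).
`match` is anchored at position 0; if the pattern doesn't fit there, it returns None.
The match spans [0:10] → '4t_ch6h67s'.
Captured: group 1 = '4t_c', group 2 = 'h6h67s'.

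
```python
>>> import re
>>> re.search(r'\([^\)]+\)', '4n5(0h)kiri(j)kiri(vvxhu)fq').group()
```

'(0h)'

The match spans [3:7] → '(0h)'.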